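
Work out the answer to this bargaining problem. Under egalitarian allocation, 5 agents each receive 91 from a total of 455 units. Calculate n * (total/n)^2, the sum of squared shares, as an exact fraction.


Step 1: Each agent's share = 455/5 = 91
Step 2: Square of each share = (91)^2 = 8281
Step 3: Sum of squares = 5 * 8281 = 41405

41405


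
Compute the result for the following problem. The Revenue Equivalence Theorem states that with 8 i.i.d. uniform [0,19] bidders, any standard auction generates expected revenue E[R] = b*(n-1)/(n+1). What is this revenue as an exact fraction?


Step 1: By Revenue Equivalence, expected revenue = b*(n-1)/(n+1)
Step 2: Substituting n = 8, b = 19
Step 3: Revenue = 19*(8-1)/(8+1) = 19*7/9
Step 4: Revenue = 133/9

133/9


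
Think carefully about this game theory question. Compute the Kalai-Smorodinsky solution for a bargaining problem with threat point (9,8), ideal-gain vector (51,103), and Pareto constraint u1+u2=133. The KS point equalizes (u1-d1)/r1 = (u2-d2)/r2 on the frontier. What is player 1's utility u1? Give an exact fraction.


Step 1: At the KS point, (u1-d1)/r1 = (u2-d2)/r2 = t and u1+u2 = 133
Step 2: u1 = d1 + r1*t and u2 = d2 + r2*t, so (d1 + r1*t) + (d2 + r2*t) = 133
Step 3: t = (133 - 9 - 8)/(51 + 103) = 116/154 = 58/77
Step 4: u1 = d1 + r1*t = 9 + 51 * 58/77 = 3651/77
Step 5: (Check: u2 = d2 + r2*t = 6590/77; u1+u2 = 3651/77 + 6590/77 = 133, on the frontier.)

3651/77


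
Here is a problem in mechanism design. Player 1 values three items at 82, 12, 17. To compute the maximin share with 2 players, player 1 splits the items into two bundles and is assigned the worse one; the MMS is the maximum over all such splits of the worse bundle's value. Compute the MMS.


Step 1: Item values = 82, 12, 17
Step 2: Enumerate all 2-bundle partitions and take the smaller bundle:
  Partition 1: {82} vs {12,17} -> bundles 82, 29; min = 29
  Partition 2: {12} vs {82,17} -> bundles 12, 99; min = 12
  Partition 3: {17} vs {82,12} -> bundles 17, 94; min = 17
Step 3: MMS = max(29, 12, 17) = 29

29


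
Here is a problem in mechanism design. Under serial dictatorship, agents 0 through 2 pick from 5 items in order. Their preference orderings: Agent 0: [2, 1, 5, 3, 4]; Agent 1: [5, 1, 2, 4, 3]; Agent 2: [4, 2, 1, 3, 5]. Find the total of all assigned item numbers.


Step 1: Agent 0 picks item 2
Step 2: Agent 1 picks item 5
Step 3: Agent 2 picks item 4
Step 4: Sum = 2 + 5 + 4 = 11

11


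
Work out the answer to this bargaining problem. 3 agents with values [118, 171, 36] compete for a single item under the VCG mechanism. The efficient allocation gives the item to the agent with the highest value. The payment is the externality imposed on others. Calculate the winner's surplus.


Step 1: The winner is the agent with the highest value: agent 1 with value 171
Step 2: Values of other agents: [118, 36]
Step 3: VCG payment = max of others' values = 118
Step 4: Surplus = 171 - 118 = 53

53


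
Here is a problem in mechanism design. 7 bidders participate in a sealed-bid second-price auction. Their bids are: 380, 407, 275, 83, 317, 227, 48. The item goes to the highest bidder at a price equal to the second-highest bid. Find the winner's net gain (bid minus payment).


Step 1: Sort bids in descending order: 407, 380, 317, 275, 227, 83, 48
Step 2: The winning bid is the highest: 407
Step 3: The payment equals the second-highest bid: 380
Step 4: Surplus = winner's bid - payment = 407 - 380 = 27

27


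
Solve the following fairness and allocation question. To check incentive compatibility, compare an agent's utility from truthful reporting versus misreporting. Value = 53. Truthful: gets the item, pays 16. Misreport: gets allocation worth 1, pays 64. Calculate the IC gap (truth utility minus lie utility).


Step 1: U(truth) = value - payment = 53 - 16 = 37
Step 2: U(lie) = allocation - payment = 1 - 64 = -63
Step 3: IC gap = 37 - (-63) = 100

100


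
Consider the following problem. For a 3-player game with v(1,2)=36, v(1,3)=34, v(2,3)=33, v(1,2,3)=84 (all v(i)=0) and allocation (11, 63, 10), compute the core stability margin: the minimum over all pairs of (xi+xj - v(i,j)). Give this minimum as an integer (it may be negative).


Step 1: Slack for coalition (1,2): x1+x2 - v12 = 74 - 36 = 38
Step 2: Slack for coalition (1,3): x1+x3 - v13 = 21 - 34 = -13
Step 3: Slack for coalition (2,3): x2+x3 - v23 = 73 - 33 = 40
Step 4: Minimum slack = min(38, -13, 40) = -13, attained by (1,3); coalition (1,3) can block (slack < 0), so the allocation is not in the core

-13


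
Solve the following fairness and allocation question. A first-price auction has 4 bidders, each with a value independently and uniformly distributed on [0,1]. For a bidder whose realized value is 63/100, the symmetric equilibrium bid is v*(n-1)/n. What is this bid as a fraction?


Step 1: The symmetric BNE bidding function is b(v) = v * (n-1) / n
Step 2: Substitute v = 63/100 and n = 4
Step 3: b = 63/100 * 3/4
Step 4: b = 189/400

189/400


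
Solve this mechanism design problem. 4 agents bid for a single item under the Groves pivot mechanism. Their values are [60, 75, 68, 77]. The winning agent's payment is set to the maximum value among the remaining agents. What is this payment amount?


Step 1: The efficient winner is agent 3 with value 77
Step 2: Other agents' values: [60, 75, 68]
Step 3: Pivot payment = max(others) = 75
Step 4: The winner pays 75

75


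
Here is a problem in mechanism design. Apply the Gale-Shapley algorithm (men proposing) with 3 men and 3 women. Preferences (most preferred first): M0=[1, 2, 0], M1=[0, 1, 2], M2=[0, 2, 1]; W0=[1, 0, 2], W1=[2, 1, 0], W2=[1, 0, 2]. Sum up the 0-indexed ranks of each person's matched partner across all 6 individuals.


Step 1: Run Gale-Shapley (men propose, women hold best offer):
  M0 proposes to W1; she accepts
  M1 proposes to W0; she accepts
  M2 proposes to W0; rejected
  M2 proposes to W2; she accepts
Step 2: Final matching: W0-M1, W1-M0, W2-M2
Step 3: 0-indexed ranks (man's rank of his match, then woman's): 0 + 0 + 0 + 2 + 1 + 2
Step 4: Total rank sum = 5

5


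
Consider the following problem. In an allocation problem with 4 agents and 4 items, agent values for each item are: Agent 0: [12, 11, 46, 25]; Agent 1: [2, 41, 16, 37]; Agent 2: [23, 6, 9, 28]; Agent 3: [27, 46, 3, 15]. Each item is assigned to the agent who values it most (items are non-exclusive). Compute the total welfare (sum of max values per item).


Step 1: For each item, find the maximum value among all agents.
Step 2: Item 0 -> Agent 3 (value 27)
Step 3: Item 1 -> Agent 3 (value 46)
Step 4: Item 2 -> Agent 0 (value 46)
Step 5: Item 3 -> Agent 1 (value 37)
Step 6: Total welfare = 27 + 46 + 46 + 37 = 156

156


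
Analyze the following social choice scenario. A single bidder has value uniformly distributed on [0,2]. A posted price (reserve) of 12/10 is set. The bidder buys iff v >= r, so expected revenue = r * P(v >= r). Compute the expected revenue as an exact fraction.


Step 1: Posted price r = 6/5, value support [0,2]
Step 2: P(v >= r) = (2 - 6/5)/2 = 2/5
Step 3: Expected revenue = r * P(v >= r) = 6/5 * 2/5
Step 4: Revenue = 12/25

12/25


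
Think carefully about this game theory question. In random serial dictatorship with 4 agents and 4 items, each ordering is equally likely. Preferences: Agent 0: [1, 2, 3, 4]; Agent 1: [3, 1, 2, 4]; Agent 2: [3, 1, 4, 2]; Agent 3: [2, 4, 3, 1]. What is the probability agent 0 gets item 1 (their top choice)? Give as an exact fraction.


Step 1: Agent 0 wants item 1
Step 2: There are 24 possible orderings of agents
Step 3: In 16 orderings, agent 0 gets item 1
Step 4: Probability = 16/24 = 2/3

2/3


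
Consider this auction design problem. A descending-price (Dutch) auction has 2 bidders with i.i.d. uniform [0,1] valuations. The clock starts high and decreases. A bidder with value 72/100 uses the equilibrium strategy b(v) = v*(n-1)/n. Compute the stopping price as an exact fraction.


Step 1: Dutch auctions are strategically equivalent to first-price auctions
Step 2: The equilibrium bid is b(v) = v*(n-1)/n
Step 3: b = 18/25 * 1/2
Step 4: b = 9/25

9/25


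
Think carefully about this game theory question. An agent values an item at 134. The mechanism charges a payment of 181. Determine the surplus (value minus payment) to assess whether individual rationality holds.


Step 1: Surplus = value - payment = 134 - 181 = -47
Step 2: IR is violated (surplus < 0)

-47


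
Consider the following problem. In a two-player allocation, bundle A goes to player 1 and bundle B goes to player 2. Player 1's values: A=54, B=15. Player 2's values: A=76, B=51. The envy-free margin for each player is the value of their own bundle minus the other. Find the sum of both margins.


Step 1: Player 1's margin = v1(A) - v1(B) = 54 - 15 = 39
Step 2: Player 2's margin = v2(B) - v2(A) = 51 - 76 = -25
Step 3: Total margin = 39 + -25 = 14

14


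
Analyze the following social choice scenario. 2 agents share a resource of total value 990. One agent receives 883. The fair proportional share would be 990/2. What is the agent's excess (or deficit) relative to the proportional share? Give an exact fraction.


Step 1: Proportional share = 990/2 = 495
Step 2: Agent's actual allocation = 883
Step 3: Excess = 883 - 495 = 388

388


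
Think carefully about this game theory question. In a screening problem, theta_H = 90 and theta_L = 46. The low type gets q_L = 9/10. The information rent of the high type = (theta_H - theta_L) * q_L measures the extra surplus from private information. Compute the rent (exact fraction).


Step 1: theta_H - theta_L = 90 - 46 = 44
Step 2: Information rent = (theta_H - theta_L) * q_L
Step 3: = 44 * 9/10
Step 4: = 198/5

198/5


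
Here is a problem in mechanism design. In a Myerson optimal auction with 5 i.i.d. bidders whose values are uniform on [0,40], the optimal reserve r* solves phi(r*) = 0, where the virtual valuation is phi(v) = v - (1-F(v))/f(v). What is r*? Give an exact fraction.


Step 1: For U[0,40], F(v) = v/40 and f(v) = 1/40
Step 2: phi(v) = v - (1 - v/40)/(1/40) = v - (40 - v) = 2v - 40
Step 3: Set phi(r*) = 0: 2r* - 40 = 0
Step 4: r* = 40/2 = 20 (the number of bidders n = 5 does not enter)

20


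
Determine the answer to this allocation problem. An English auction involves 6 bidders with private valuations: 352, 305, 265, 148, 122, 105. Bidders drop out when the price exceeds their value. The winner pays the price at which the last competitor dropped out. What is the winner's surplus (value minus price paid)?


Step 1: Identify the highest value: 352
Step 2: Identify the second-highest value: 305
Step 3: The final price = second-highest value = 305
Step 4: Surplus = 352 - 305 = 47

47


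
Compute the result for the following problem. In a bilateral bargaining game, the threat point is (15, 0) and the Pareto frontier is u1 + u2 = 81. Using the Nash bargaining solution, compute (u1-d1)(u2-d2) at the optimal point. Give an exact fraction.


Step 1: The Nash solution splits surplus symmetrically above the disagreement point
Step 2: u1 = (total + d1 - d2)/2 = (81 + 15 - 0)/2 = 48
Step 3: u2 = (total - d1 + d2)/2 = (81 - 15 + 0)/2 = 33
Step 4: Nash product = (48 - 15) * (33 - 0)
Step 5: = 33 * 33 = 1089

1089


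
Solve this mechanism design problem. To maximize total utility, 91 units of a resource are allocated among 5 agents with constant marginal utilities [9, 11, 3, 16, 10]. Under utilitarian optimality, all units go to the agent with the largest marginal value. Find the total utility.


Step 1: The marginal utilities are [9, 11, 3, 16, 10]
Step 2: The highest marginal utility is 16
Step 3: All 91 units go to that agent
Step 4: Total utility = 16 * 91 = 1456

1456


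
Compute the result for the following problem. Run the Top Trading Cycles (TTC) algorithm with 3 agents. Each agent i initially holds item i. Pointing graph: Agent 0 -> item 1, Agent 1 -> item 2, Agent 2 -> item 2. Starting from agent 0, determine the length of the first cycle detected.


Step 1: Trace the pointer graph from agent 0: 0 -> 1 -> 2 -> 2
Step 2: A cycle is detected when we revisit agent 2
Step 3: The cycle is: 2 -> 2
Step 4: Cycle length = 1

1


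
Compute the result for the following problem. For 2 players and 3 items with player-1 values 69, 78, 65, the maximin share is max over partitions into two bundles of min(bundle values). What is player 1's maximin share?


Step 1: Item values = 69, 78, 65
Step 2: Enumerate all 2-bundle partitions and take the smaller bundle:
  Partition 1: {69} vs {78,65} -> bundles 69, 143; min = 69
  Partition 2: {78} vs {69,65} -> bundles 78, 134; min = 78
  Partition 3: {65} vs {69,78} -> bundles 65, 147; min = 65
Step 3: MMS = max(69, 78, 65) = 78

78


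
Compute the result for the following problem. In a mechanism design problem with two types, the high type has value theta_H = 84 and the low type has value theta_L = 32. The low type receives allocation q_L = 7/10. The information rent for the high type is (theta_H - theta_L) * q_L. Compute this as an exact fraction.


Step 1: theta_H - theta_L = 84 - 32 = 52
Step 2: Information rent = (theta_H - theta_L) * q_L
Step 3: = 52 * 7/10
Step 4: = 182/5

182/5


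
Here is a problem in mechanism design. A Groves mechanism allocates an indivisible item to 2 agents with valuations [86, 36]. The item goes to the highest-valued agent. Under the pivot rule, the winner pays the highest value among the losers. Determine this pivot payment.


Step 1: The efficient winner is agent 0 with value 86
Step 2: Other agents' values: [36]
Step 3: Pivot payment = max(others) = 36
Step 4: The winner pays 36

36


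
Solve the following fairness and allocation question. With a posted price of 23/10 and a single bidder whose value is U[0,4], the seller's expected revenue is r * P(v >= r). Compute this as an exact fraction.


Step 1: Posted price r = 23/10, value support [0,4]
Step 2: P(v >= r) = (4 - 23/10)/4 = 17/40
Step 3: Expected revenue = r * P(v >= r) = 23/10 * 17/40
Step 4: Revenue = 391/400

391/400


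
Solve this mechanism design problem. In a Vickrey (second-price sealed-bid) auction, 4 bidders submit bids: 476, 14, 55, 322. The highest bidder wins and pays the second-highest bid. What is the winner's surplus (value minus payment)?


Step 1: Sort bids in descending order: 476, 322, 55, 14
Step 2: The winning bid is the highest: 476
Step 3: The payment equals the second-highest bid: 322
Step 4: Surplus = winner's bid - payment = 476 - 322 = 154

154


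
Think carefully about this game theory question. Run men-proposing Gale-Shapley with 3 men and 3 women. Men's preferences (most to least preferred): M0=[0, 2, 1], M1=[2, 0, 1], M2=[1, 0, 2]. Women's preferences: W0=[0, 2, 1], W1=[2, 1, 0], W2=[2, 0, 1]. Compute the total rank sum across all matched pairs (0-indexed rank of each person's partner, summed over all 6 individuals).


Step 1: Run Gale-Shapley (men propose, women hold best offer):
  M0 proposes to W0; she accepts
  M1 proposes to W2; she accepts
  M2 proposes to W1; she accepts
Step 2: Final matching: W0-M0, W1-M2, W2-M1
Step 3: 0-indexed ranks (man's rank of his match, then woman's): 0 + 0 + 0 + 0 + 0 + 2
Step 4: Total rank sum = 2

2


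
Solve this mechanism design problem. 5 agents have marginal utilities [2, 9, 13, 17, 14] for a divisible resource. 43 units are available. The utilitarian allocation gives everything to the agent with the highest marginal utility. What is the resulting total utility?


Step 1: The marginal utilities are [2, 9, 13, 17, 14]
Step 2: The highest marginal utility is 17
Step 3: All 43 units go to that agent
Step 4: Total utility = 17 * 43 = 731

731


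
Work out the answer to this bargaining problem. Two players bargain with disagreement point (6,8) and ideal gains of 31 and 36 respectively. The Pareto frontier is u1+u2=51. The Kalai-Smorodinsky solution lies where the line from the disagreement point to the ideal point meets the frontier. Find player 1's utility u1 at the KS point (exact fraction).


Step 1: At the KS point, (u1-d1)/r1 = (u2-d2)/r2 = t and u1+u2 = 51
Step 2: u1 = d1 + r1*t and u2 = d2 + r2*t, so (d1 + r1*t) + (d2 + r2*t) = 51
Step 3: t = (51 - 6 - 8)/(31 + 36) = 37/67
Step 4: u1 = d1 + r1*t = 6 + 31 * 37/67 = 1549/67
Step 5: (Check: u2 = d2 + r2*t = 1868/67; u1+u2 = 1549/67 + 1868/67 = 51, on the frontier.)

1549/67


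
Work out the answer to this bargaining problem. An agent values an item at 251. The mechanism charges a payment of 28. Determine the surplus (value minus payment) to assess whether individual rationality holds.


Step 1: Surplus = value - payment = 251 - 28 = 223
Step 2: IR is satisfied (surplus >= 0)

223


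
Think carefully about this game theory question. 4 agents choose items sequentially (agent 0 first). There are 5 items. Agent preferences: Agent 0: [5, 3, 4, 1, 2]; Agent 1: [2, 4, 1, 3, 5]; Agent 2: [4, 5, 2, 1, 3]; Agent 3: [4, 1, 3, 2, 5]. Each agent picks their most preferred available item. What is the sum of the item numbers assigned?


Step 1: Agent 0 picks item 5
Step 2: Agent 1 picks item 2
Step 3: Agent 2 picks item 4
Step 4: Agent 3 picks item 1
Step 5: Sum = 5 + 2 + 4 + 1 = 12

12


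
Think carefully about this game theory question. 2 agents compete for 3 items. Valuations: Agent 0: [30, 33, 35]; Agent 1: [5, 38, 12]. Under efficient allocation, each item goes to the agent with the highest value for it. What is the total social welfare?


Step 1: For each item, find the maximum value among all agents.
Step 2: Item 0 -> Agent 0 (value 30)
Step 3: Item 1 -> Agent 1 (value 38)
Step 4: Item 2 -> Agent 0 (value 35)
Step 5: Total welfare = 30 + 38 + 35 = 103

103


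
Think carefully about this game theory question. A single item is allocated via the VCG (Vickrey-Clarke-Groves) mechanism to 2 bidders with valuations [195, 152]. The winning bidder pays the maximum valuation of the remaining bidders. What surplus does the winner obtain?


Step 1: The winner is the agent with the highest value: agent 0 with value 195
Step 2: Values of other agents: [152]
Step 3: VCG payment = max of others' values = 152
Step 4: Surplus = 195 - 152 = 43

43


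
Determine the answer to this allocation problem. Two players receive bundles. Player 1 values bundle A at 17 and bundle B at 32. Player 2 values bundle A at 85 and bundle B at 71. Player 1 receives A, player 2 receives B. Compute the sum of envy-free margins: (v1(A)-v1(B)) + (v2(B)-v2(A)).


Step 1: Player 1's margin = v1(A) - v1(B) = 17 - 32 = -15
Step 2: Player 2's margin = v2(B) - v2(A) = 71 - 85 = -14
Step 3: Total margin = -15 + -14 = -29

-29


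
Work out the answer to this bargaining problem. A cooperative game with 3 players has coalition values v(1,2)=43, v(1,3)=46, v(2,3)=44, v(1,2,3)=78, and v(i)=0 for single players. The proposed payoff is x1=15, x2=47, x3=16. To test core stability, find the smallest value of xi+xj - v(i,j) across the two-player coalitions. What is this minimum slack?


Step 1: Slack for coalition (1,2): x1+x2 - v12 = 62 - 43 = 19
Step 2: Slack for coalition (1,3): x1+x3 - v13 = 31 - 46 = -15
Step 3: Slack for coalition (2,3): x2+x3 - v23 = 63 - 44 = 19
Step 4: Minimum slack = min(19, -15, 19) = -15, attained by (1,3); coalition (1,3) can block (slack < 0), so the allocation is not in the core

-15


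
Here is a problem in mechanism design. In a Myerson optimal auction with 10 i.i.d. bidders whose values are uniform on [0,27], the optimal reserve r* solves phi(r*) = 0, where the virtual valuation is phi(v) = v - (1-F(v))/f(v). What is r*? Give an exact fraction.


Step 1: For U[0,27], F(v) = v/27 and f(v) = 1/27
Step 2: phi(v) = v - (1 - v/27)/(1/27) = v - (27 - v) = 2v - 27
Step 3: Set phi(r*) = 0: 2r* - 27 = 0
Step 4: r* = 27/2 (the number of bidders n = 10 does not enter)

27/2


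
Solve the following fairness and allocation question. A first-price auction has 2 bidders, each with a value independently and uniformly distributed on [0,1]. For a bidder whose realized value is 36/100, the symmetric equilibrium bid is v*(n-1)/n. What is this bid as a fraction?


Step 1: The symmetric BNE bidding function is b(v) = v * (n-1) / n
Step 2: Substitute v = 9/25 and n = 2
Step 3: b = 9/25 * 1/2
Step 4: b = 9/50

9/50


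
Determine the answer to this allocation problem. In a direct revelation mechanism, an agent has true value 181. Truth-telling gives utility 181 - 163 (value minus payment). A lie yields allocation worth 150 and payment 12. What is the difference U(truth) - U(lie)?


Step 1: U(truth) = value - payment = 181 - 163 = 18
Step 2: U(lie) = allocation - payment = 150 - 12 = 138
Step 3: IC gap = 18 - 138 = -120

-120


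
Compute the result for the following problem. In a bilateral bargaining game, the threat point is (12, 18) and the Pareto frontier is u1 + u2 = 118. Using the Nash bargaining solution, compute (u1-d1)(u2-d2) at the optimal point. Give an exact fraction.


Step 1: The Nash solution splits surplus symmetrically above the disagreement point
Step 2: u1 = (total + d1 - d2)/2 = (118 + 12 - 18)/2 = 56
Step 3: u2 = (total - d1 + d2)/2 = (118 - 12 + 18)/2 = 62
Step 4: Nash product = (56 - 12) * (62 - 18)
Step 5: = 44 * 44 = 1936

1936


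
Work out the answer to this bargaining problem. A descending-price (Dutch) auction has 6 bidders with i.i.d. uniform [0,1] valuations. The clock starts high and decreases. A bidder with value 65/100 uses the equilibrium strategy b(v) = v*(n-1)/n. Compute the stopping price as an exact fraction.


Step 1: Dutch auctions are strategically equivalent to first-price auctions
Step 2: The equilibrium bid is b(v) = v*(n-1)/n
Step 3: b = 13/20 * 5/6
Step 4: b = 13/24

13/24


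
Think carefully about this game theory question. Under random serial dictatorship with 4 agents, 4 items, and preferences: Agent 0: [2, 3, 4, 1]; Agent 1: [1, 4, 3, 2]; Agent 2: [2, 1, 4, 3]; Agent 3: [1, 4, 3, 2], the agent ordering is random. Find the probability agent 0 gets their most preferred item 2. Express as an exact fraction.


Step 1: Agent 0 wants item 2
Step 2: There are 24 possible orderings of agents
Step 3: In 12 orderings, agent 0 gets item 2
Step 4: Probability = 12/24 = 1/2

1/2


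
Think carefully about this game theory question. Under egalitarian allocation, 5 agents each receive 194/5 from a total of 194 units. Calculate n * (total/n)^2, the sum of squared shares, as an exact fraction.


Step 1: Each agent's share = 194/5
Step 2: Square of each share = (194/5)^2 = 37636/25
Step 3: Sum of squares = 5 * 37636/25 = 37636/5

37636/5


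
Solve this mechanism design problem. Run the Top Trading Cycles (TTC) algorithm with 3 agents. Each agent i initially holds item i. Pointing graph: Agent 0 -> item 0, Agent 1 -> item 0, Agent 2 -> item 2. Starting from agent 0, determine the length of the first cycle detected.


Step 1: Trace the pointer graph from agent 0: 0 -> 0
Step 2: A cycle is detected when we revisit agent 0
Step 3: The cycle is: 0 -> 0
Step 4: Cycle length = 1

1


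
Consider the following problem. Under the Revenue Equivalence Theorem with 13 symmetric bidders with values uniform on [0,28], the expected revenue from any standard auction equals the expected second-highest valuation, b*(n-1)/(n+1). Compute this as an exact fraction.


Step 1: By Revenue Equivalence, expected revenue = b*(n-1)/(n+1)
Step 2: Substituting n = 13, b = 28
Step 3: Revenue = 28*(13-1)/(13+1) = 28*12/14
Step 4: Revenue = 336/14 = 24

24


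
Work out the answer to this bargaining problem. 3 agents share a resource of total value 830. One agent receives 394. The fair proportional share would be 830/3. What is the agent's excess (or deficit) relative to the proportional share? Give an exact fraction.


Step 1: Proportional share = 830/3
Step 2: Agent's actual allocation = 394
Step 3: Excess = 394 - 830/3 = 352/3

352/3


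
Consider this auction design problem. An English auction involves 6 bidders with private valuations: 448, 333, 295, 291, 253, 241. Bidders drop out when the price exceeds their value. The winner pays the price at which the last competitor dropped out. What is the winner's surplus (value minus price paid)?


Step 1: Identify the highest value: 448
Step 2: Identify the second-highest value: 333
Step 3: The final price = second-highest value = 333
Step 4: Surplus = 448 - 333 = 115

115


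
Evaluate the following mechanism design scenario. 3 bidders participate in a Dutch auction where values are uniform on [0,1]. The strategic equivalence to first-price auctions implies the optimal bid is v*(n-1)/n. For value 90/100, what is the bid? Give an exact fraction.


Step 1: Dutch auctions are strategically equivalent to first-price auctions
Step 2: The equilibrium bid is b(v) = v*(n-1)/n
Step 3: b = 9/10 * 2/3
Step 4: b = 3/5

3/5


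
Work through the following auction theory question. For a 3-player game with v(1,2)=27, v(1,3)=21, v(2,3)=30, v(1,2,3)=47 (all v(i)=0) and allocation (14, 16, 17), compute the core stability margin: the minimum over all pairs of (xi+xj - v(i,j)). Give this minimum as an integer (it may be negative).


Step 1: Slack for coalition (1,2): x1+x2 - v12 = 30 - 27 = 3
Step 2: Slack for coalition (1,3): x1+x3 - v13 = 31 - 21 = 10
Step 3: Slack for coalition (2,3): x2+x3 - v23 = 33 - 30 = 3
Step 4: Minimum slack = min(3, 10, 3) = 3, attained by (1,2) and (2,3); no pair can gain by deviating, so the allocation is in the core

3


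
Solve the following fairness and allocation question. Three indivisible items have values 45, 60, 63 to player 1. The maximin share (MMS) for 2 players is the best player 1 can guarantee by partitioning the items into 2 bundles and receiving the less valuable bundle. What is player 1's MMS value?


Step 1: Item values = 45, 60, 63
Step 2: Enumerate all 2-bundle partitions and take the smaller bundle:
  Partition 1: {45} vs {60,63} -> bundles 45, 123; min = 45
  Partition 2: {60} vs {45,63} -> bundles 60, 108; min = 60
  Partition 3: {63} vs {45,60} -> bundles 63, 105; min = 63
Step 3: MMS = max(45, 60, 63) = 63

63


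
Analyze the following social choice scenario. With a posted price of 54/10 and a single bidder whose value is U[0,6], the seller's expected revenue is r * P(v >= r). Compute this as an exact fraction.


Step 1: Posted price r = 27/5, value support [0,6]
Step 2: P(v >= r) = (6 - 27/5)/6 = 1/10
Step 3: Expected revenue = r * P(v >= r) = 27/5 * 1/10
Step 4: Revenue = 27/50

27/50


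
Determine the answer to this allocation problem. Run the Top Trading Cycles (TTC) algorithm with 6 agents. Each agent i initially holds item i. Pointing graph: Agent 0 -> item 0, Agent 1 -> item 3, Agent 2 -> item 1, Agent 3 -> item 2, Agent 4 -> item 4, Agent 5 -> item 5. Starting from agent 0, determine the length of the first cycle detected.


Step 1: Trace the pointer graph from agent 0: 0 -> 0
Step 2: A cycle is detected when we revisit agent 0
Step 3: The cycle is: 0 -> 0
Step 4: Cycle length = 1

1


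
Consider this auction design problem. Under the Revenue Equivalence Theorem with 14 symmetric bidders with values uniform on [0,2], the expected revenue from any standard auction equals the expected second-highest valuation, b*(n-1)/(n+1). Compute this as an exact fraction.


Step 1: By Revenue Equivalence, expected revenue = b*(n-1)/(n+1)
Step 2: Substituting n = 14, b = 2
Step 3: Revenue = 2*(14-1)/(14+1) = 2*13/15
Step 4: Revenue = 26/15

26/15


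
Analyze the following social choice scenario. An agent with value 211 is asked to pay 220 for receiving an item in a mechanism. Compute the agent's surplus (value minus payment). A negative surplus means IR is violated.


Step 1: Surplus = value - payment = 211 - 220 = -9
Step 2: IR is violated (surplus < 0)

-9


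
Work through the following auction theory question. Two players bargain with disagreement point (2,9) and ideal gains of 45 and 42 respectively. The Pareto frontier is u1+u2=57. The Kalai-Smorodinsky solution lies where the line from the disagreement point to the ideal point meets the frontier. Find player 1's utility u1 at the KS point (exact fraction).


Step 1: At the KS point, (u1-d1)/r1 = (u2-d2)/r2 = t and u1+u2 = 57
Step 2: u1 = d1 + r1*t and u2 = d2 + r2*t, so (d1 + r1*t) + (d2 + r2*t) = 57
Step 3: t = (57 - 2 - 9)/(45 + 42) = 46/87
Step 4: u1 = d1 + r1*t = 2 + 45 * 46/87 = 748/29
Step 5: (Check: u2 = d2 + r2*t = 905/29; u1+u2 = 748/29 + 905/29 = 57, on the frontier.)

748/29


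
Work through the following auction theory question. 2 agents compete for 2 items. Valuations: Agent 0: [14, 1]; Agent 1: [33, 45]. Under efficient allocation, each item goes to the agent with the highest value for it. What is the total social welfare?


Step 1: For each item, find the maximum value among all agents.
Step 2: Item 0 -> Agent 1 (value 33)
Step 3: Item 1 -> Agent 1 (value 45)
Step 4: Total welfare = 33 + 45 = 78

78


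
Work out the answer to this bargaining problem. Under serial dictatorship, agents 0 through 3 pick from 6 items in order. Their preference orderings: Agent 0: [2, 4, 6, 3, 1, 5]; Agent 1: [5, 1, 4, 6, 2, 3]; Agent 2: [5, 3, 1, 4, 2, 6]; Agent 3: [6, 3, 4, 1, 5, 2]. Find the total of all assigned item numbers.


Step 1: Agent 0 picks item 2
Step 2: Agent 1 picks item 5
Step 3: Agent 2 picks item 3
Step 4: Agent 3 picks item 6
Step 5: Sum = 2 + 5 + 3 + 6 = 16

16


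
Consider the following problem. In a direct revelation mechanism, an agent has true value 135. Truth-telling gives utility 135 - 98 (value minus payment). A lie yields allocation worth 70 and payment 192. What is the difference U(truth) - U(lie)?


Step 1: U(truth) = value - payment = 135 - 98 = 37
Step 2: U(lie) = allocation - payment = 70 - 192 = -122
Step 3: IC gap = 37 - (-122) = 159

159


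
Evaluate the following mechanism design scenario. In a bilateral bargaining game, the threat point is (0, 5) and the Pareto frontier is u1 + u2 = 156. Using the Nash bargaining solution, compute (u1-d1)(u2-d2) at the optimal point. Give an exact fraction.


Step 1: The Nash solution splits surplus symmetrically above the disagreement point
Step 2: u1 = (total + d1 - d2)/2 = (156 + 0 - 5)/2 = 151/2
Step 3: u2 = (total - d1 + d2)/2 = (156 - 0 + 5)/2 = 161/2
Step 4: Nash product = (151/2 - 0) * (161/2 - 5)
Step 5: = 151/2 * 151/2 = 22801/4

22801/4


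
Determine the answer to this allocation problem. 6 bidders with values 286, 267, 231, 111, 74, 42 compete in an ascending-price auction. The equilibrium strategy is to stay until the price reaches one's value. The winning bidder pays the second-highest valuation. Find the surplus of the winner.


Step 1: Identify the highest value: 286
Step 2: Identify the second-highest value: 267
Step 3: The final price = second-highest value = 267
Step 4: Surplus = 286 - 267 = 19

19


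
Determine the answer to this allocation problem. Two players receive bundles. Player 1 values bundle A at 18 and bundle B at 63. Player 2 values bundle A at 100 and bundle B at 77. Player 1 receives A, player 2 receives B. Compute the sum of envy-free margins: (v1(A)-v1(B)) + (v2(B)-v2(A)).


Step 1: Player 1's margin = v1(A) - v1(B) = 18 - 63 = -45
Step 2: Player 2's margin = v2(B) - v2(A) = 77 - 100 = -23
Step 3: Total margin = -45 + -23 = -68

-68


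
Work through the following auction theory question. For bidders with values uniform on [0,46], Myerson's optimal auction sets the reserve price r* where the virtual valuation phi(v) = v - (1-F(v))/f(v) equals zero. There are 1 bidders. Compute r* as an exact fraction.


Step 1: For U[0,46], F(v) = v/46 and f(v) = 1/46
Step 2: phi(v) = v - (1 - v/46)/(1/46) = v - (46 - v) = 2v - 46
Step 3: Set phi(r*) = 0: 2r* - 46 = 0
Step 4: r* = 46/2 = 23 (the number of bidders n = 1 does not enter)

23


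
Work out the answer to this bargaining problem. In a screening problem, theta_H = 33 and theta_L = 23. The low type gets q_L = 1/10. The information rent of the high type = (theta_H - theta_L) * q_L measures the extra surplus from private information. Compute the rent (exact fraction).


Step 1: theta_H - theta_L = 33 - 23 = 10
Step 2: Information rent = (theta_H - theta_L) * q_L
Step 3: = 10 * 1/10
Step 4: = 1

1


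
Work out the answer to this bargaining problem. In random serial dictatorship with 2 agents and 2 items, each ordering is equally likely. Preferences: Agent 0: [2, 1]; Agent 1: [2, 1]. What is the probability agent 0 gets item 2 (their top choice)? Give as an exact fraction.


Step 1: Agent 0 wants item 2
Step 2: There are 2 possible orderings of agents
Step 3: In 1 orderings, agent 0 gets item 2
Step 4: Probability = 1/2

1/2


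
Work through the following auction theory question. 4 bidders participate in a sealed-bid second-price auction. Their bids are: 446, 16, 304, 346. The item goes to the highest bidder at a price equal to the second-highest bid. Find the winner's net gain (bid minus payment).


Step 1: Sort bids in descending order: 446, 346, 304, 16
Step 2: The winning bid is the highest: 446
Step 3: The payment equals the second-highest bid: 346
Step 4: Surplus = winner's bid - payment = 446 - 346 = 100

100


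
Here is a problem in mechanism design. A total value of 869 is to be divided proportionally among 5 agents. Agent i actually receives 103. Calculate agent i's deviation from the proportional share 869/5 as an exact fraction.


Step 1: Proportional share = 869/5
Step 2: Agent's actual allocation = 103
Step 3: Excess = 103 - 869/5 = -354/5

-354/5


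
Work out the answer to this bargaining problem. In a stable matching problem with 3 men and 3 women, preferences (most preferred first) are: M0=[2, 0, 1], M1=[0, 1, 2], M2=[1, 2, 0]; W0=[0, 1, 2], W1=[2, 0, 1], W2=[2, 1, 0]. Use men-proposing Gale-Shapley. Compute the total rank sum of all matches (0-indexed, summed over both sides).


Step 1: Run Gale-Shapley (men propose, women hold best offer):
  M0 proposes to W2; she accepts
  M1 proposes to W0; she accepts
  M2 proposes to W1; she accepts
Step 2: Final matching: W0-M1, W1-M2, W2-M0
Step 3: 0-indexed ranks (man's rank of his match, then woman's): 0 + 1 + 0 + 0 + 0 + 2
Step 4: Total rank sum = 3

3


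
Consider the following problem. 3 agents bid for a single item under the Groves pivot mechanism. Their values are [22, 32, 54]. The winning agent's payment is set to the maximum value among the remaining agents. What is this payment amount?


Step 1: The efficient winner is agent 2 with value 54
Step 2: Other agents' values: [22, 32]
Step 3: Pivot payment = max(others) = 32
Step 4: The winner pays 32

32


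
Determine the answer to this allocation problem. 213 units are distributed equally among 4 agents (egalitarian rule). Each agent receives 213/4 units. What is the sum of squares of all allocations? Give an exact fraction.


Step 1: Each agent's share = 213/4
Step 2: Square of each share = (213/4)^2 = 45369/16
Step 3: Sum of squares = 4 * 45369/16 = 45369/4

45369/4


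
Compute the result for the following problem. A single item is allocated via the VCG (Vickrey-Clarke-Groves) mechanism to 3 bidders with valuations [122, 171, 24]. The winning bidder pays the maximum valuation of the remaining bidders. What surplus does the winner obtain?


Step 1: The winner is the agent with the highest value: agent 1 with value 171
Step 2: Values of other agents: [122, 24]
Step 3: VCG payment = max of others' values = 122
Step 4: Surplus = 171 - 122 = 49

49


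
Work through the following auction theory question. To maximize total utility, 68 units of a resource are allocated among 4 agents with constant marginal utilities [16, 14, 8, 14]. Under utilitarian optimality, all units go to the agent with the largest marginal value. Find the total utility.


Step 1: The marginal utilities are [16, 14, 8, 14]
Step 2: The highest marginal utility is 16
Step 3: All 68 units go to that agent
Step 4: Total utility = 16 * 68 = 1088

1088


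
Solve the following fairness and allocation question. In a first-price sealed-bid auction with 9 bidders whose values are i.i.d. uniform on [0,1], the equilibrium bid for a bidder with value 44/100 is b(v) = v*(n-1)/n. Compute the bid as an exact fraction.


Step 1: The symmetric BNE bidding function is b(v) = v * (n-1) / n
Step 2: Substitute v = 11/25 and n = 9
Step 3: b = 11/25 * 8/9
Step 4: b = 88/225

88/225


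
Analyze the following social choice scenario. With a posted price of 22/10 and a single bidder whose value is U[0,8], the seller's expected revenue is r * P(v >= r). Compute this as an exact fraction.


Step 1: Posted price r = 11/5, value support [0,8]
Step 2: P(v >= r) = (8 - 11/5)/8 = 29/40
Step 3: Expected revenue = r * P(v >= r) = 11/5 * 29/40
Step 4: Revenue = 319/200

319/200


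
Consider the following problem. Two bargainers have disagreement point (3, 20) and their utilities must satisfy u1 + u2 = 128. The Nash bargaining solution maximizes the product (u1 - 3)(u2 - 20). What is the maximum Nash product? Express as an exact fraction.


Step 1: The Nash solution splits surplus symmetrically above the disagreement point
Step 2: u1 = (total + d1 - d2)/2 = (128 + 3 - 20)/2 = 111/2
Step 3: u2 = (total - d1 + d2)/2 = (128 - 3 + 20)/2 = 145/2
Step 4: Nash product = (111/2 - 3) * (145/2 - 20)
Step 5: = 105/2 * 105/2 = 11025/4

11025/4


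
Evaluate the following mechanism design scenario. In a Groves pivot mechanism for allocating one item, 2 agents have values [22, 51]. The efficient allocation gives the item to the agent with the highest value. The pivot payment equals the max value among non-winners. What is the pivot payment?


Step 1: The efficient winner is agent 1 with value 51
Step 2: Other agents' values: [22]
Step 3: Pivot payment = max(others) = 22
Step 4: The winner pays 22

22


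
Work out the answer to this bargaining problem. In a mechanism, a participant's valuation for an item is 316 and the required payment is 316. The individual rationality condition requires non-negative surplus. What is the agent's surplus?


Step 1: Surplus = value - payment = 316 - 316 = 0
Step 2: IR is satisfied (surplus >= 0)

0


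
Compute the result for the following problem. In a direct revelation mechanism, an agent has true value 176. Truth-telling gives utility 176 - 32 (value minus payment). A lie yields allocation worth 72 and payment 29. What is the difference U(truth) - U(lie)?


Step 1: U(truth) = value - payment = 176 - 32 = 144
Step 2: U(lie) = allocation - payment = 72 - 29 = 43
Step 3: IC gap = 144 - 43 = 101

101


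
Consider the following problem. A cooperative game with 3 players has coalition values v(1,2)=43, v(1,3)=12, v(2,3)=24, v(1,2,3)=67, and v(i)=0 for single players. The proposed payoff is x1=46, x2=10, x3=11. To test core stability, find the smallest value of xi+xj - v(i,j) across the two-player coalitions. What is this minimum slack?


Step 1: Slack for coalition (1,2): x1+x2 - v12 = 56 - 43 = 13
Step 2: Slack for coalition (1,3): x1+x3 - v13 = 57 - 12 = 45
Step 3: Slack for coalition (2,3): x2+x3 - v23 = 21 - 24 = -3
Step 4: Minimum slack = min(13, 45, -3) = -3, attained by (2,3); coalition (2,3) can block (slack < 0), so the allocation is not in the core

-3


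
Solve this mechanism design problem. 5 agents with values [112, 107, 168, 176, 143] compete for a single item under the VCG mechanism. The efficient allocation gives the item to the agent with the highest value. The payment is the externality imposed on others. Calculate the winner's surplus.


Step 1: The winner is the agent with the highest value: agent 3 with value 176
Step 2: Values of other agents: [112, 107, 168, 143]
Step 3: VCG payment = max of others' values = 168
Step 4: Surplus = 176 - 168 = 8

8


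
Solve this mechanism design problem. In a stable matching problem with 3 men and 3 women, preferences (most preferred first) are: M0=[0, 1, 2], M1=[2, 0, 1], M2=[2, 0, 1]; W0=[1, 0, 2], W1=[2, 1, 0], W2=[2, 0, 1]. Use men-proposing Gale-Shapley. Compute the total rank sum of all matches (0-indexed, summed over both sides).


Step 1: Run Gale-Shapley (men propose, women hold best offer):
  M0 proposes to W0; she accepts
  M1 proposes to W2; she accepts
  M2 proposes to W2; she switches from M1
  M1 proposes to W0; she switches from M0
  M0 proposes to W1; she accepts
Step 2: Final matching: W0-M1, W1-M0, W2-M2
Step 3: 0-indexed ranks (man's rank of his match, then woman's): 1 + 0 + 1 + 2 + 0 + 0
Step 4: Total rank sum = 4

4
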